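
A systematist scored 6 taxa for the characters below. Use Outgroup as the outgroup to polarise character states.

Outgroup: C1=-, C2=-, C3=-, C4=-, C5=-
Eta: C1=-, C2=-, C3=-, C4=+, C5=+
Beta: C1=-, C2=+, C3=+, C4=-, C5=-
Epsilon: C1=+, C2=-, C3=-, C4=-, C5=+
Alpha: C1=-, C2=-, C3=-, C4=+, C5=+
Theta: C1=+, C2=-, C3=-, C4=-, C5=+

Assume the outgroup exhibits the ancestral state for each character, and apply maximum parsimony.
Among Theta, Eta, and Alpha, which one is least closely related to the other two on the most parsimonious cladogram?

The outgroup has state '-' for every character, so '+' is the derived state throughout.
Only Epsilon and Theta show the derived state '+' for C1, supporting them as a clade.
C2 (derived state '+') is unique to Beta (autapomorphy; uninformative for grouping).
C3: derived state '+' in Beta only — an autapomorphy, so it tells us nothing about relationships among taxa.
C4 (derived state '+') is shared by Alpha and Eta — a synapomorphy uniting that clade.
C5 (derived state '+') is shared by Alpha, Epsilon, Eta, and Theta — a synapomorphy uniting that clade.
Most parsimonious ingroup topology: (((Eta,Alpha),(Epsilon,Theta)),Beta).
Eta and Alpha share a more recent common ancestor with each other than either does with Theta, so Theta is the least closely related of the three.

Theta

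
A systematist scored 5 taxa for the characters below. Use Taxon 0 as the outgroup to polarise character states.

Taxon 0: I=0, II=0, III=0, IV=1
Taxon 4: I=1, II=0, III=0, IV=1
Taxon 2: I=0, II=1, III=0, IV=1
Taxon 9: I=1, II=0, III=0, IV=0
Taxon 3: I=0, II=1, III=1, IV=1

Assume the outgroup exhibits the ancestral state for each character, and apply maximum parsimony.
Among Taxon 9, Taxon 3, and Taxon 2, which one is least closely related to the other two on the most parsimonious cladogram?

Taxon 9

Character polarity is set by the outgroup: the derived state is whichever differs from the outgroup's state, so for IV the derived state is '0', and for the remaining characters it is '1'.
I (derived state '1') is shared by Taxon 4 and Taxon 9 — a synapomorphy uniting that clade.
II: derived state '1' in Taxon 2 and Taxon 3 only — synapomorphy for {Taxon 2, Taxon 3}.
III: derived state '1' in Taxon 3 only — an autapomorphy, so it tells us nothing about relationships among taxa.
IV: derived state '0' in Taxon 9 only — an autapomorphy, so it tells us nothing about relationships among taxa.
Most parsimonious ingroup topology: ((Taxon 4,Taxon 9),(Taxon 2,Taxon 3)).
Taxon 2 and Taxon 3 share a more recent common ancestor with each other than either does with Taxon 9, so Taxon 9 is the least closely related of the three.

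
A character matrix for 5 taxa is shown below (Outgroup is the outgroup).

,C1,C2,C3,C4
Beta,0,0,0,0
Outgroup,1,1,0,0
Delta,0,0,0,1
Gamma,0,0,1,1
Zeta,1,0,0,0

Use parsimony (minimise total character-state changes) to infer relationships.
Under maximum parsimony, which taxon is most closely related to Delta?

Gamma

Character polarity is set by the outgroup: the derived state is whichever differs from the outgroup's state, so for C1, C2 the derived state is '0', and for the remaining characters it is '1'.
Only Beta, Delta, and Gamma show the derived state '0' for C1, supporting them as a clade.
All ingroup taxa share the derived state '0' for C2; it defines the ingroup but does not resolve relationships within it.
C3: derived state '1' in Gamma only — an autapomorphy, so it tells us nothing about relationships among taxa.
Only Delta and Gamma show the derived state '1' for C4, supporting them as a clade.
Most parsimonious ingroup topology: (((Gamma,Delta),Beta),Zeta).
Delta and Gamma form a cherry on this tree, so they are sister taxa.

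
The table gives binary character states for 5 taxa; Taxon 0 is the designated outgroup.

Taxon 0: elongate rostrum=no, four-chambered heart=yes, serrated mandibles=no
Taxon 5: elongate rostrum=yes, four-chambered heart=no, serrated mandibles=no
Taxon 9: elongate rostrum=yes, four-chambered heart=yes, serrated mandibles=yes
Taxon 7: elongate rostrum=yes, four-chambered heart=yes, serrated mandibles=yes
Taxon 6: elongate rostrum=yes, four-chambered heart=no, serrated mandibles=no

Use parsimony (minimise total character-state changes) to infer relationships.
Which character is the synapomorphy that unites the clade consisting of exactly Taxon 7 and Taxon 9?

Character polarity is set by the outgroup: the derived state is whichever differs from the outgroup's state, so for four-chambered heart the derived state is 'no', and for the remaining characters it is 'yes'.
All ingroup taxa share the derived state 'yes' for elongate rostrum; it defines the ingroup but does not resolve relationships within it.
four-chambered heart (derived state 'no') is shared by Taxon 5 and Taxon 6 — a synapomorphy uniting that clade.
serrated mandibles (derived state 'yes') is shared by Taxon 7 and Taxon 9 — a synapomorphy uniting that clade.
Most parsimonious ingroup topology: ((Taxon 5,Taxon 6),(Taxon 9,Taxon 7)).
The clade {Taxon 7, Taxon 9} is supported by serrated mandibles: its derived state 'yes' occurs in exactly those taxa and in no other taxon (including the outgroup).

serrated mandibles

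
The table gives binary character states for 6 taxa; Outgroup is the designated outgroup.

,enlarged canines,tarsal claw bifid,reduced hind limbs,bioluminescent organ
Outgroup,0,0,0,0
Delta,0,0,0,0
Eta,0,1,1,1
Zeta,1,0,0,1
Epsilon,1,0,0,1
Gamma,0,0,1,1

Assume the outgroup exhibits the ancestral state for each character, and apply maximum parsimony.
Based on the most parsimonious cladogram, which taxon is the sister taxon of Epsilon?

The outgroup has state '0' for every character, so '1' is the derived state throughout.
enlarged canines (derived state '1') is shared by Epsilon and Zeta — a synapomorphy uniting that clade.
tarsal claw bifid (derived state '1') is unique to Eta (autapomorphy; uninformative for grouping).
reduced hind limbs (derived state '1') is shared by Eta and Gamma — a synapomorphy uniting that clade.
bioluminescent organ (derived state '1') is shared by Epsilon, Eta, Gamma, and Zeta — a synapomorphy uniting that clade.
Most parsimonious ingroup topology: (Delta,((Eta,Gamma),(Zeta,Epsilon))).
Epsilon and Zeta form a cherry on this tree, so they are sister taxa.

Zeta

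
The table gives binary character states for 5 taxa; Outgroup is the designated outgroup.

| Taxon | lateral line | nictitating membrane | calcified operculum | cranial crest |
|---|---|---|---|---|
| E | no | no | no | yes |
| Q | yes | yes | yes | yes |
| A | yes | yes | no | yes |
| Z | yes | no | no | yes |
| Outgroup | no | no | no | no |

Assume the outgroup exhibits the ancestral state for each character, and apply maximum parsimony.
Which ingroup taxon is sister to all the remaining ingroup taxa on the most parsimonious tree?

E

The outgroup has state 'no' for every character, so 'yes' is the derived state throughout.
lateral line (derived state 'yes') is shared by A, Q, and Z — a synapomorphy uniting that clade.
nictitating membrane: derived state 'yes' in A and Q only — synapomorphy for {A, Q}.
calcified operculum: derived state 'yes' in Q only — an autapomorphy, so it tells us nothing about relationships among taxa.
All ingroup taxa share the derived state 'yes' for cranial crest; it defines the ingroup but does not resolve relationships within it.
Most parsimonious ingroup topology: (E,((Q,A),Z)).
E is sister to the clade containing all other ingroup taxa, so it is the earliest-diverging (most basal) ingroup lineage.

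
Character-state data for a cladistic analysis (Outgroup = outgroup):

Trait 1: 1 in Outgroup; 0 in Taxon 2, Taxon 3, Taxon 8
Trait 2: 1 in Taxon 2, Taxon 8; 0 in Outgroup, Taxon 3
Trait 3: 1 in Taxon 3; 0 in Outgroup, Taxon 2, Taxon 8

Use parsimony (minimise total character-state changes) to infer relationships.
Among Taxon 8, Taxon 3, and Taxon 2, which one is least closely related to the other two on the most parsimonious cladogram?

Taxon 3

Character polarity is set by the outgroup: the derived state is whichever differs from the outgroup's state, so for Trait 1 the derived state is '0', and for the remaining characters it is '1'.
All ingroup taxa share the derived state '0' for Trait 1; it defines the ingroup but does not resolve relationships within it.
Only Taxon 2 and Taxon 8 show the derived state '1' for Trait 2, supporting them as a clade.
Trait 3 (derived state '1') is unique to Taxon 3 (autapomorphy; uninformative for grouping).
Most parsimonious ingroup topology: ((Taxon 2,Taxon 8),Taxon 3).
Taxon 8 and Taxon 2 share a more recent common ancestor with each other than either does with Taxon 3, so Taxon 3 is the least closely related of the three.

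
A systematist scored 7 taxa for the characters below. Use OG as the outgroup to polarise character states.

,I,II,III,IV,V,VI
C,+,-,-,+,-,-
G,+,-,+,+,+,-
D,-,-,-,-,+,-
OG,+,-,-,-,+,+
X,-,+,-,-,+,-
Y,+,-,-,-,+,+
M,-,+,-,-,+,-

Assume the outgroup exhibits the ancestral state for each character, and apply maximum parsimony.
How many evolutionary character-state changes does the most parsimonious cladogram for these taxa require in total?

6

Character polarity is set by the outgroup: the derived state is whichever differs from the outgroup's state, so for I, V, VI the derived state is '-', and for the remaining characters it is '+'.
Only D, M, and X show the derived state '-' for I, supporting them as a clade.
II (derived state '+') is shared by M and X — a synapomorphy uniting that clade.
III (derived state '+') is unique to G (autapomorphy; uninformative for grouping).
IV (derived state '+') is shared by C and G — a synapomorphy uniting that clade.
V: derived state '-' in C only — an autapomorphy, so it tells us nothing about relationships among taxa.
VI (derived state '-') is shared by C, D, G, M, and X — a synapomorphy uniting that clade.
Most parsimonious ingroup topology: ((((X,M),D),(G,C)),Y).
Changes per character on this tree: I: 1; II: 1; III: 1; IV: 1; V: 1; VI: 1.
Total = 6.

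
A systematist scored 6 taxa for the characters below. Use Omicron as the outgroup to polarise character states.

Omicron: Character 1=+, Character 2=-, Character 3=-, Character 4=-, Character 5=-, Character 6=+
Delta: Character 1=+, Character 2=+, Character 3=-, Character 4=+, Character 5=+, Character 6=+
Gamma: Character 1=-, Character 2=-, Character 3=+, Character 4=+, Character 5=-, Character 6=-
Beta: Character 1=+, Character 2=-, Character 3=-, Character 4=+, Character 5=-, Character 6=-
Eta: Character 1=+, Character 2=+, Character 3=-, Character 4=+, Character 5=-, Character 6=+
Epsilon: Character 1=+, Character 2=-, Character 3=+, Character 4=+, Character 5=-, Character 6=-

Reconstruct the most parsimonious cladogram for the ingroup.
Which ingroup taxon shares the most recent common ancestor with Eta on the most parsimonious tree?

Character polarity is set by the outgroup: the derived state is whichever differs from the outgroup's state, so for Character 1, Character 6 the derived state is '-', and for the remaining characters it is '+'.
Character 1: derived state '-' in Gamma only — an autapomorphy, so it tells us nothing about relationships among taxa.
Character 2 (derived state '+') is shared by Delta and Eta — a synapomorphy uniting that clade.
Only Epsilon and Gamma show the derived state '+' for Character 3, supporting them as a clade.
Character 4 (derived state '+') is shared by all ingroup taxa — unites the whole ingroup.
Character 5: derived state '+' in Delta only — an autapomorphy, so it tells us nothing about relationships among taxa.
Character 6: derived state '-' in Beta, Epsilon, and Gamma only — synapomorphy for {Beta, Epsilon, Gamma}.
Most parsimonious ingroup topology: ((Delta,Eta),((Gamma,Epsilon),Beta)).
Eta and Delta form a cherry on this tree, so they are sister taxa.

Delta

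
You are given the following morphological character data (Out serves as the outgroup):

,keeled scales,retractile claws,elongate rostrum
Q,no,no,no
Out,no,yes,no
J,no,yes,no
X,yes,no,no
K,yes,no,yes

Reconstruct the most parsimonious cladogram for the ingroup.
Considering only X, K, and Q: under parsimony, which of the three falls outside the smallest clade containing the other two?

Character polarity is set by the outgroup: the derived state is whichever differs from the outgroup's state, so for retractile claws the derived state is 'no', and for the remaining characters it is 'yes'.
keeled scales: derived state 'yes' in K and X only — synapomorphy for {K, X}.
Only K, Q, and X show the derived state 'no' for retractile claws, supporting them as a clade.
elongate rostrum: derived state 'yes' in K only — an autapomorphy, so it tells us nothing about relationships among taxa.
Most parsimonious ingroup topology: (((X,K),Q),J).
K and X share a more recent common ancestor with each other than either does with Q, so Q is the least closely related of the three.

Q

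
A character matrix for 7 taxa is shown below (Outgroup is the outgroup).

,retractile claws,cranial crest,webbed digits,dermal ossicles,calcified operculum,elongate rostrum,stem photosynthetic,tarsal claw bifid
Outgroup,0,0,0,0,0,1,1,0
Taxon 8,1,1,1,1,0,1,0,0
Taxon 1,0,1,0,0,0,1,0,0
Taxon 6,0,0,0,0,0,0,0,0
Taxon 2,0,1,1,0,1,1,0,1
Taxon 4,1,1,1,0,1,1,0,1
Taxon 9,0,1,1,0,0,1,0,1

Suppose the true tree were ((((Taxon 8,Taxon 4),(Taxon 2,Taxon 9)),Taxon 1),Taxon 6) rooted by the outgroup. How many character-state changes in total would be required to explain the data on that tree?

Map each character onto ((((Taxon 8,Taxon 4),(Taxon 2,Taxon 9)),Taxon 1),Taxon 6) (rooted by Outgroup) and count the minimum state changes it requires (Fitch parsimony):
retractile claws: 1; cranial crest: 1; webbed digits: 1; dermal ossicles: 1; calcified operculum: 2; elongate rostrum: 1; stem photosynthetic: 1; tarsal claw bifid: 2.
Total tree length = 10.

10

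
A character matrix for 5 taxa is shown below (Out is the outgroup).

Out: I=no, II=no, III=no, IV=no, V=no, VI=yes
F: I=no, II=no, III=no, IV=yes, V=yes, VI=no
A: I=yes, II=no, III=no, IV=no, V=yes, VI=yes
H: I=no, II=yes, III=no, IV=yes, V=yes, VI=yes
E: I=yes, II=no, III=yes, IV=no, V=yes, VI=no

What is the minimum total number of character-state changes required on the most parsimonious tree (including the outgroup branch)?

Character polarity is set by the outgroup: the derived state is whichever differs from the outgroup's state, so for VI the derived state is 'no', and for the remaining characters it is 'yes'.
Only A and E show the derived state 'yes' for I, supporting them as a clade.
II: derived state 'yes' in H only — an autapomorphy, so it tells us nothing about relationships among taxa.
III: derived state 'yes' in E only — an autapomorphy, so it tells us nothing about relationships among taxa.
IV: derived state 'yes' in F and H only — synapomorphy for {F, H}.
All ingroup taxa share the derived state 'yes' for V; it defines the ingroup but does not resolve relationships within it.
VI (state 'no') occurs in E and F but conflicts with the nesting implied by the other characters — most parsimoniously interpreted as homoplasy.
Most parsimonious ingroup topology: ((F,H),(A,E)).
Changes per character on this tree: I: 1; II: 1; III: 1; IV: 1; V: 1; VI: 2.
Total = 7.

7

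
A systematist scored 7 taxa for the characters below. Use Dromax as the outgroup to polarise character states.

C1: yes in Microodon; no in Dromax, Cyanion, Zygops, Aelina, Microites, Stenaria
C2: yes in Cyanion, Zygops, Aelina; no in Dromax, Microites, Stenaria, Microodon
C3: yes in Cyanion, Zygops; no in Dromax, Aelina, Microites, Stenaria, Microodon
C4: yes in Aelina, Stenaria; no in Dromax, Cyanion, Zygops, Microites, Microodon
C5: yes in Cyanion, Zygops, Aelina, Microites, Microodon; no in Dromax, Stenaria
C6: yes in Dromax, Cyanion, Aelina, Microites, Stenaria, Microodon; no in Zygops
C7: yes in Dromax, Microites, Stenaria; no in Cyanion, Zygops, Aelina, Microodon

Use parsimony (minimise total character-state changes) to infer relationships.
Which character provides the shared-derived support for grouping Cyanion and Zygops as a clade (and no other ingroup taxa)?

C3

Character polarity is set by the outgroup: the derived state is whichever differs from the outgroup's state, so for C6, C7 the derived state is 'no', and for the remaining characters it is 'yes'.
C1: derived state 'yes' in Microodon only — an autapomorphy, so it tells us nothing about relationships among taxa.
C2: derived state 'yes' in Aelina, Cyanion, and Zygops only — synapomorphy for {Aelina, Cyanion, Zygops}.
C3 (derived state 'yes') is shared by Cyanion and Zygops — a synapomorphy uniting that clade.
C4 (state 'yes') occurs in Aelina and Stenaria but conflicts with the nesting implied by the other characters — most parsimoniously interpreted as homoplasy.
C5: derived state 'yes' in Aelina, Cyanion, Microites, Microodon, and Zygops only — synapomorphy for {Aelina, Cyanion, Microites, Microodon, Zygops}.
C6 (derived state 'no') is unique to Zygops (autapomorphy; uninformative for grouping).
C7: derived state 'no' in Aelina, Cyanion, Microodon, and Zygops only — synapomorphy for {Aelina, Cyanion, Microodon, Zygops}.
Most parsimonious ingroup topology: (((((Cyanion,Zygops),Aelina),Microodon),Microites),Stenaria).
The clade {Cyanion, Zygops} is supported by C3: its derived state 'yes' occurs in exactly those taxa and in no other taxon (including the outgroup).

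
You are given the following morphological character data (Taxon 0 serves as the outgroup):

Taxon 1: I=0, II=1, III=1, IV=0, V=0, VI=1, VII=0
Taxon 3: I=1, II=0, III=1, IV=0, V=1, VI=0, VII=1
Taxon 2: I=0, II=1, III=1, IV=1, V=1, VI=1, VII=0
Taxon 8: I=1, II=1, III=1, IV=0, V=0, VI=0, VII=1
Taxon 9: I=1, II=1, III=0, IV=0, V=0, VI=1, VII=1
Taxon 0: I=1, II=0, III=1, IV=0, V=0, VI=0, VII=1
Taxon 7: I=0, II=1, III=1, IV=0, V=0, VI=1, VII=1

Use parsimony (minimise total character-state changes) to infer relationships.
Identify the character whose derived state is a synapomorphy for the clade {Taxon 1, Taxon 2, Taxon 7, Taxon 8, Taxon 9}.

II

Character polarity is set by the outgroup: the derived state is whichever differs from the outgroup's state, so for I, III, VII the derived state is '0', and for the remaining characters it is '1'.
I: derived state '0' in Taxon 1, Taxon 2, and Taxon 7 only — synapomorphy for {Taxon 1, Taxon 2, Taxon 7}.
Only Taxon 1, Taxon 2, Taxon 7, Taxon 8, and Taxon 9 show the derived state '1' for II, supporting them as a clade.
III (derived state '0') is unique to Taxon 9 (autapomorphy; uninformative for grouping).
IV (derived state '1') is unique to Taxon 2 (autapomorphy; uninformative for grouping).
V (state '1') occurs in Taxon 2 and Taxon 3 but conflicts with the nesting implied by the other characters — most parsimoniously interpreted as homoplasy.
VI (derived state '1') is shared by Taxon 1, Taxon 2, Taxon 7, and Taxon 9 — a synapomorphy uniting that clade.
VII (derived state '0') is shared by Taxon 1 and Taxon 2 — a synapomorphy uniting that clade.
Most parsimonious ingroup topology: (((Taxon 9,((Taxon 2,Taxon 1),Taxon 7)),Taxon 8),Taxon 3).
The clade {Taxon 1, Taxon 2, Taxon 7, Taxon 8, Taxon 9} is supported by II: its derived state '1' occurs in exactly those taxa and in no other taxon (including the outgroup).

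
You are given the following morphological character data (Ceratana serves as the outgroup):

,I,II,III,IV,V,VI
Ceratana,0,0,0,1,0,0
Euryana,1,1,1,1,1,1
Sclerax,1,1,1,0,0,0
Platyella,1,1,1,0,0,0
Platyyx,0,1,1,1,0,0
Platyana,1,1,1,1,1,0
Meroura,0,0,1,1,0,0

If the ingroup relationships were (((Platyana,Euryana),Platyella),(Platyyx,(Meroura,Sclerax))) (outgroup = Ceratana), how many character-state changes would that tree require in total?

Map each character onto (((Platyana,Euryana),Platyella),(Platyyx,(Meroura,Sclerax))) (rooted by Ceratana) and count the minimum state changes it requires (Fitch parsimony):
I: 2; II: 2; III: 1; IV: 2; V: 1; VI: 1.
Total tree length = 9.

9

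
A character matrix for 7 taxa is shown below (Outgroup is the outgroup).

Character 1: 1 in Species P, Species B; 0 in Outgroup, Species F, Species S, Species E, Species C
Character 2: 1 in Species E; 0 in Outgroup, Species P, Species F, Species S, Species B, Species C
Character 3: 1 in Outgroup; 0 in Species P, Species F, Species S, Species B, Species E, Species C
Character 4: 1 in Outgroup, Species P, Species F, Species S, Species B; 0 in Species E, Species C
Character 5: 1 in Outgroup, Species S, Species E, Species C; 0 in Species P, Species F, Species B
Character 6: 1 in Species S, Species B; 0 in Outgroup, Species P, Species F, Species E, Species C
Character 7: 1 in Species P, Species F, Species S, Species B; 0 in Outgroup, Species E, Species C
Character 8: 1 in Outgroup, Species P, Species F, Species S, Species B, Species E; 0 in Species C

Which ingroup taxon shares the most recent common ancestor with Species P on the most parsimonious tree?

Character polarity is set by the outgroup: the derived state is whichever differs from the outgroup's state, so for Character 3, Character 4, Character 5, Character 8 the derived state is '0', and for the remaining characters it is '1'.
Character 1: derived state '1' in Species B and Species P only — synapomorphy for {Species B, Species P}.
Character 2: derived state '1' in Species E only — an autapomorphy, so it tells us nothing about relationships among taxa.
Character 3 (derived state '0') is shared by all ingroup taxa — unites the whole ingroup.
Only Species C and Species E show the derived state '0' for Character 4, supporting them as a clade.
Character 5: derived state '0' in Species B, Species F, and Species P only — synapomorphy for {Species B, Species F, Species P}.
Character 6 groups Species B and Species S, which is incompatible with the clades supported by the remaining characters; treating it as convergent (homoplasy) costs fewer steps than any alternative tree.
Character 7: derived state '1' in Species B, Species F, Species P, and Species S only — synapomorphy for {Species B, Species F, Species P, Species S}.
Character 8 (derived state '0') is unique to Species C (autapomorphy; uninformative for grouping).
Most parsimonious ingroup topology: ((((Species P,Species B),Species F),Species S),(Species E,Species C)).
Species P and Species B form a cherry on this tree, so they are sister taxa.

Species B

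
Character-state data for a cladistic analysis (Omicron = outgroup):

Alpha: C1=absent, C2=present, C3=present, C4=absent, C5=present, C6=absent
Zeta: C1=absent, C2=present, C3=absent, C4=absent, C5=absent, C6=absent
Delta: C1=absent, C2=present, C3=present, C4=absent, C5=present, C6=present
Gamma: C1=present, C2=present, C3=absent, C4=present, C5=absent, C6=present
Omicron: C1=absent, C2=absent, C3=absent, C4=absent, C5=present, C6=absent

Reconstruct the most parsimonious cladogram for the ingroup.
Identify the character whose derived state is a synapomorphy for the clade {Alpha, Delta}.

C3

Character polarity is set by the outgroup: the derived state is whichever differs from the outgroup's state, so for C5 the derived state is 'absent', and for the remaining characters it is 'present'.
C1: derived state 'present' in Gamma only — an autapomorphy, so it tells us nothing about relationships among taxa.
All ingroup taxa share the derived state 'present' for C2; it defines the ingroup but does not resolve relationships within it.
C3 (derived state 'present') is shared by Alpha and Delta — a synapomorphy uniting that clade.
C4 (derived state 'present') is unique to Gamma (autapomorphy; uninformative for grouping).
C5: derived state 'absent' in Gamma and Zeta only — synapomorphy for {Gamma, Zeta}.
C6 (state 'present') occurs in Delta and Gamma but conflicts with the nesting implied by the other characters — most parsimoniously interpreted as homoplasy.
Most parsimonious ingroup topology: ((Zeta,Gamma),(Delta,Alpha)).
The clade {Alpha, Delta} is supported by C3: its derived state 'present' occurs in exactly those taxa and in no other taxon (including the outgroup).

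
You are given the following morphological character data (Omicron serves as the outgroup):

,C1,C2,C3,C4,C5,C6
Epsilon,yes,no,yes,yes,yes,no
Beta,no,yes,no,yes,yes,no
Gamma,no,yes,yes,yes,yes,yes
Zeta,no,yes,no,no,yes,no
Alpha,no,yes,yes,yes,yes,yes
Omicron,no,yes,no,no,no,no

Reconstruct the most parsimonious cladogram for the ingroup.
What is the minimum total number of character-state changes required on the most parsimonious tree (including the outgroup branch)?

6

Character polarity is set by the outgroup: the derived state is whichever differs from the outgroup's state, so for C2 the derived state is 'no', and for the remaining characters it is 'yes'.
C1 (derived state 'yes') is unique to Epsilon (autapomorphy; uninformative for grouping).
C2 (derived state 'no') is unique to Epsilon (autapomorphy; uninformative for grouping).
C3: derived state 'yes' in Alpha, Epsilon, and Gamma only — synapomorphy for {Alpha, Epsilon, Gamma}.
C4 (derived state 'yes') is shared by Alpha, Beta, Epsilon, and Gamma — a synapomorphy uniting that clade.
C5 (derived state 'yes') is shared by all ingroup taxa — unites the whole ingroup.
C6 (derived state 'yes') is shared by Alpha and Gamma — a synapomorphy uniting that clade.
Most parsimonious ingroup topology: (((Epsilon,(Gamma,Alpha)),Beta),Zeta).
Changes per character on this tree: C1: 1; C2: 1; C3: 1; C4: 1; C5: 1; C6: 1.
Total = 6.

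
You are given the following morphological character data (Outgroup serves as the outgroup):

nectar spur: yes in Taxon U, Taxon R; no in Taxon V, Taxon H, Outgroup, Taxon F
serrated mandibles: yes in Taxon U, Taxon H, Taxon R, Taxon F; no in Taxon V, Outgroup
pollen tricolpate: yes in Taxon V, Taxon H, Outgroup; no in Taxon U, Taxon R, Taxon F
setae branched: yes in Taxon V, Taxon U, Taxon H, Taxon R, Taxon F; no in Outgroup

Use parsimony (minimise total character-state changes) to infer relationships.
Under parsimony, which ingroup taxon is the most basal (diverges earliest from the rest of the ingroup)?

Taxon V

Character polarity is set by the outgroup: the derived state is whichever differs from the outgroup's state, so for pollen tricolpate the derived state is 'no', and for the remaining characters it is 'yes'.
nectar spur: derived state 'yes' in Taxon R and Taxon U only — synapomorphy for {Taxon R, Taxon U}.
serrated mandibles: derived state 'yes' in Taxon F, Taxon H, Taxon R, and Taxon U only — synapomorphy for {Taxon F, Taxon H, Taxon R, Taxon U}.
pollen tricolpate (derived state 'no') is shared by Taxon F, Taxon R, and Taxon U — a synapomorphy uniting that clade.
All ingroup taxa share the derived state 'yes' for setae branched; it defines the ingroup but does not resolve relationships within it.
Most parsimonious ingroup topology: ((((Taxon R,Taxon U),Taxon F),Taxon H),Taxon V).
Taxon V is sister to the clade containing all other ingroup taxa, so it is the earliest-diverging (most basal) ingroup lineage.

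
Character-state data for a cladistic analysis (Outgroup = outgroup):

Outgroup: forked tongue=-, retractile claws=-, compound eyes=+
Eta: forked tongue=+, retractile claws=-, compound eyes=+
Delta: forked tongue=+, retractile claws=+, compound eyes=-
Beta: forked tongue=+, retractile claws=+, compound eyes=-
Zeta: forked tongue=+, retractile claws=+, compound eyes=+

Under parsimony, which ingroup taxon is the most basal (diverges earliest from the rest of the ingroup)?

Eta

Character polarity is set by the outgroup: the derived state is whichever differs from the outgroup's state, so for compound eyes the derived state is '-', and for the remaining characters it is '+'.
forked tongue (derived state '+') is shared by all ingroup taxa — unites the whole ingroup.
retractile claws (derived state '+') is shared by Beta, Delta, and Zeta — a synapomorphy uniting that clade.
Only Beta and Delta show the derived state '-' for compound eyes, supporting them as a clade.
Most parsimonious ingroup topology: (Eta,((Delta,Beta),Zeta)).
Eta is sister to the clade containing all other ingroup taxa, so it is the earliest-diverging (most basal) ingroup lineage.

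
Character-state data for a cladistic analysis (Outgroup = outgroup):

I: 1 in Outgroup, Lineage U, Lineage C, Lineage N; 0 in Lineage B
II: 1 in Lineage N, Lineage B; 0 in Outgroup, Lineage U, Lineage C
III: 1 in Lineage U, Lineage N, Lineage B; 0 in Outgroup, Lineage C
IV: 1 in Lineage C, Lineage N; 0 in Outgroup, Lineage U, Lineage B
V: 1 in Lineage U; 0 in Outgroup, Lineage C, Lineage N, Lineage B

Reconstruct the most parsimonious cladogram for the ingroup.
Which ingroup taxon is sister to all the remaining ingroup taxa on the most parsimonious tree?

Character polarity is set by the outgroup: the derived state is whichever differs from the outgroup's state, so for I the derived state is '0', and for the remaining characters it is '1'.
I: derived state '0' in Lineage B only — an autapomorphy, so it tells us nothing about relationships among taxa.
II: derived state '1' in Lineage B and Lineage N only — synapomorphy for {Lineage B, Lineage N}.
III (derived state '1') is shared by Lineage B, Lineage N, and Lineage U — a synapomorphy uniting that clade.
IV (state '1') occurs in Lineage C and Lineage N but conflicts with the nesting implied by the other characters — most parsimoniously interpreted as homoplasy.
V: derived state '1' in Lineage U only — an autapomorphy, so it tells us nothing about relationships among taxa.
Most parsimonious ingroup topology: ((Lineage U,(Lineage N,Lineage B)),Lineage C).
Lineage C is sister to the clade containing all other ingroup taxa, so it is the earliest-diverging (most basal) ingroup lineage.

Lineage C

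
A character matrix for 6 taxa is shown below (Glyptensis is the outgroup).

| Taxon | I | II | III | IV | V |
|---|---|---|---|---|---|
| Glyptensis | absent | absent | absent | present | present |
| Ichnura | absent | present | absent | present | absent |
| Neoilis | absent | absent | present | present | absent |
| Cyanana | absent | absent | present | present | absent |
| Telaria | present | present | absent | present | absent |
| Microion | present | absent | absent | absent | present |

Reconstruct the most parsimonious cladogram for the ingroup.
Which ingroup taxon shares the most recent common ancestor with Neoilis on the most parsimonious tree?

Cyanana

Character polarity is set by the outgroup: the derived state is whichever differs from the outgroup's state, so for IV, V the derived state is 'absent', and for the remaining characters it is 'present'.
I (state 'present') occurs in Microion and Telaria but conflicts with the nesting implied by the other characters — most parsimoniously interpreted as homoplasy.
II (derived state 'present') is shared by Ichnura and Telaria — a synapomorphy uniting that clade.
Only Cyanana and Neoilis show the derived state 'present' for III, supporting them as a clade.
IV (derived state 'absent') is unique to Microion (autapomorphy; uninformative for grouping).
V: derived state 'absent' in Cyanana, Ichnura, Neoilis, and Telaria only — synapomorphy for {Cyanana, Ichnura, Neoilis, Telaria}.
Most parsimonious ingroup topology: (((Ichnura,Telaria),(Neoilis,Cyanana)),Microion).
Neoilis and Cyanana form a cherry on this tree, so they are sister taxa.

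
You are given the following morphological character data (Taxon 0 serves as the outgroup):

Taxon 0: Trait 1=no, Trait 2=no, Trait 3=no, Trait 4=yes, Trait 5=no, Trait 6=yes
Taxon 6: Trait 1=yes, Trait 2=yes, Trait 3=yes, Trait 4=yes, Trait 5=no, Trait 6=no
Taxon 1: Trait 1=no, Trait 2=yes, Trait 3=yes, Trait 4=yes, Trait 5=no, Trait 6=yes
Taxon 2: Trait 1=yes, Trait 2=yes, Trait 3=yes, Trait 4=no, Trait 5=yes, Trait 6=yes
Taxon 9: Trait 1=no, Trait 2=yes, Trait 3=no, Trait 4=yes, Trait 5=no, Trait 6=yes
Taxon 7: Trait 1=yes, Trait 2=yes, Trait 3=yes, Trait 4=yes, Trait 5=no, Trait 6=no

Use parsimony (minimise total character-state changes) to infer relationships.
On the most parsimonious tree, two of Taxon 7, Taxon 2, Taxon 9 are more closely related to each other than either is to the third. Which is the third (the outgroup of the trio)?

Character polarity is set by the outgroup: the derived state is whichever differs from the outgroup's state, so for Trait 4, Trait 6 the derived state is 'no', and for the remaining characters it is 'yes'.
Only Taxon 2, Taxon 6, and Taxon 7 show the derived state 'yes' for Trait 1, supporting them as a clade.
Trait 2 (derived state 'yes') is shared by all ingroup taxa — unites the whole ingroup.
Trait 3 (derived state 'yes') is shared by Taxon 1, Taxon 2, Taxon 6, and Taxon 7 — a synapomorphy uniting that clade.
Trait 4: derived state 'no' in Taxon 2 only — an autapomorphy, so it tells us nothing about relationships among taxa.
Trait 5 (derived state 'yes') is unique to Taxon 2 (autapomorphy; uninformative for grouping).
Trait 6 (derived state 'no') is shared by Taxon 6 and Taxon 7 — a synapomorphy uniting that clade.
Most parsimonious ingroup topology: ((((Taxon 6,Taxon 7),Taxon 2),Taxon 1),Taxon 9).
Taxon 2 and Taxon 7 share a more recent common ancestor with each other than either does with Taxon 9, so Taxon 9 is the least closely related of the three.

Taxon 9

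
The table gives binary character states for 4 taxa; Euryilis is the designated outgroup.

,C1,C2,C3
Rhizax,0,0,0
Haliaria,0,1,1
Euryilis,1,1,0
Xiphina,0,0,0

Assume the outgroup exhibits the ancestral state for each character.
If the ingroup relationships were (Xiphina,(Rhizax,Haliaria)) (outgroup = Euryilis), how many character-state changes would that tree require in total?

Map each character onto (Xiphina,(Rhizax,Haliaria)) (rooted by Euryilis) and count the minimum state changes it requires (Fitch parsimony):
C1: 1; C2: 2; C3: 1.
Total tree length = 4.

4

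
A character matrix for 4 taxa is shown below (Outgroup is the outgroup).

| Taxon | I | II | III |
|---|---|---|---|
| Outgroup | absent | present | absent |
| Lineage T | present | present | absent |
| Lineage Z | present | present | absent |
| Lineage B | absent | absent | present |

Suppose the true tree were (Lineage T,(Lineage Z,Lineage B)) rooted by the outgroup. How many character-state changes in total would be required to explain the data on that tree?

Map each character onto (Lineage T,(Lineage Z,Lineage B)) (rooted by Outgroup) and count the minimum state changes it requires (Fitch parsimony):
I: 2; II: 1; III: 1.
Total tree length = 4.

4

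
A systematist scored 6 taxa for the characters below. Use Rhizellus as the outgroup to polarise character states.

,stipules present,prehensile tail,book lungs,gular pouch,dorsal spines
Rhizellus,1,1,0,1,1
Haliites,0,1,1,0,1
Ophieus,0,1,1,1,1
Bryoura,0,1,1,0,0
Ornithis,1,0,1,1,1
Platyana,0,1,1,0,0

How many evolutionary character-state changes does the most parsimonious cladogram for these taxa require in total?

Character polarity is set by the outgroup: the derived state is whichever differs from the outgroup's state, so for stipules present, prehensile tail, gular pouch, dorsal spines the derived state is '0', and for the remaining characters it is '1'.
stipules present (derived state '0') is shared by Bryoura, Haliites, Ophieus, and Platyana — a synapomorphy uniting that clade.
prehensile tail: derived state '0' in Ornithis only — an autapomorphy, so it tells us nothing about relationships among taxa.
book lungs (derived state '1') is shared by all ingroup taxa — unites the whole ingroup.
Only Bryoura, Haliites, and Platyana show the derived state '0' for gular pouch, supporting them as a clade.
dorsal spines (derived state '0') is shared by Bryoura and Platyana — a synapomorphy uniting that clade.
Most parsimonious ingroup topology: (((Haliites,(Bryoura,Platyana)),Ophieus),Ornithis).
Changes per character on this tree: stipules present: 1; prehensile tail: 1; book lungs: 1; gular pouch: 1; dorsal spines: 1.
Total = 5.

5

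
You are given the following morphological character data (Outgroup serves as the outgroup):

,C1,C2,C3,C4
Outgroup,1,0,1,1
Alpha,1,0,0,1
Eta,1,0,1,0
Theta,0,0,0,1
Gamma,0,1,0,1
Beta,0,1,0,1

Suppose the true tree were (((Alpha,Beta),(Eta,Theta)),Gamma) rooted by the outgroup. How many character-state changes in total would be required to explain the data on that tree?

8

Map each character onto (((Alpha,Beta),(Eta,Theta)),Gamma) (rooted by Outgroup) and count the minimum state changes it requires (Fitch parsimony):
C1: 3; C2: 2; C3: 2; C4: 1.
Total tree length = 8.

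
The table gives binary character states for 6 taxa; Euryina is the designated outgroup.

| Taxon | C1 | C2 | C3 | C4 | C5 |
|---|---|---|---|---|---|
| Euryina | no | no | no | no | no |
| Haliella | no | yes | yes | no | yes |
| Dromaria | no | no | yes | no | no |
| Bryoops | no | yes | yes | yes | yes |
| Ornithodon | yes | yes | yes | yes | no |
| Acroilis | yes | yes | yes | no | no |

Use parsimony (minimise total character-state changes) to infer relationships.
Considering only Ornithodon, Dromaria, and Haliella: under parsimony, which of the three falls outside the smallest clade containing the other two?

The outgroup has state 'no' for every character, so 'yes' is the derived state throughout.
Only Acroilis and Ornithodon show the derived state 'yes' for C1, supporting them as a clade.
Only Acroilis, Bryoops, Haliella, and Ornithodon show the derived state 'yes' for C2, supporting them as a clade.
All ingroup taxa share the derived state 'yes' for C3; it defines the ingroup but does not resolve relationships within it.
C4 (state 'yes') occurs in Bryoops and Ornithodon but conflicts with the nesting implied by the other characters — most parsimoniously interpreted as homoplasy.
C5: derived state 'yes' in Bryoops and Haliella only — synapomorphy for {Bryoops, Haliella}.
Most parsimonious ingroup topology: (((Haliella,Bryoops),(Ornithodon,Acroilis)),Dromaria).
Haliella and Ornithodon share a more recent common ancestor with each other than either does with Dromaria, so Dromaria is the least closely related of the three.

Dromaria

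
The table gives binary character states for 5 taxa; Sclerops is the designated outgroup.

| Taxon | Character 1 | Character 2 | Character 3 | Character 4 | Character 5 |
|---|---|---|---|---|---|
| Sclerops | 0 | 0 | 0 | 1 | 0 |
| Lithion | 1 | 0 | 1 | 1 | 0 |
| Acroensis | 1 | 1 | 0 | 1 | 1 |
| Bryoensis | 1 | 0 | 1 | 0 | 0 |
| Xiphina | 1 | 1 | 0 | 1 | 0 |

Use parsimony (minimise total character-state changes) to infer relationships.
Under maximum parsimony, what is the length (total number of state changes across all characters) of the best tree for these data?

5

Character polarity is set by the outgroup: the derived state is whichever differs from the outgroup's state, so for Character 4 the derived state is '0', and for the remaining characters it is '1'.
All ingroup taxa share the derived state '1' for Character 1; it defines the ingroup but does not resolve relationships within it.
Character 2 (derived state '1') is shared by Acroensis and Xiphina — a synapomorphy uniting that clade.
Only Bryoensis and Lithion show the derived state '1' for Character 3, supporting them as a clade.
Character 4: derived state '0' in Bryoensis only — an autapomorphy, so it tells us nothing about relationships among taxa.
Character 5 (derived state '1') is unique to Acroensis (autapomorphy; uninformative for grouping).
Most parsimonious ingroup topology: ((Acroensis,Xiphina),(Bryoensis,Lithion)).
Changes per character on this tree: Character 1: 1; Character 2: 1; Character 3: 1; Character 4: 1; Character 5: 1.
Total = 5.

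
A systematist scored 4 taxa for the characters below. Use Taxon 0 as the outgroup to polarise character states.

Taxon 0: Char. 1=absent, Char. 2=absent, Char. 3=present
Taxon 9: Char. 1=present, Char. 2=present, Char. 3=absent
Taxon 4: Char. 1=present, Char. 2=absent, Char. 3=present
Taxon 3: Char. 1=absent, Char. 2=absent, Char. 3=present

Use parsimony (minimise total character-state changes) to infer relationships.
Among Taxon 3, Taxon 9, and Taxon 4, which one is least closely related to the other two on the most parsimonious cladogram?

Character polarity is set by the outgroup: the derived state is whichever differs from the outgroup's state, so for Char. 3 the derived state is 'absent', and for the remaining characters it is 'present'.
Char. 1: derived state 'present' in Taxon 4 and Taxon 9 only — synapomorphy for {Taxon 4, Taxon 9}.
Char. 2 (derived state 'present') is unique to Taxon 9 (autapomorphy; uninformative for grouping).
Char. 3 (derived state 'absent') is unique to Taxon 9 (autapomorphy; uninformative for grouping).
Most parsimonious ingroup topology: ((Taxon 9,Taxon 4),Taxon 3).
Taxon 4 and Taxon 9 share a more recent common ancestor with each other than either does with Taxon 3, so Taxon 3 is the least closely related of the three.

Taxon 3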